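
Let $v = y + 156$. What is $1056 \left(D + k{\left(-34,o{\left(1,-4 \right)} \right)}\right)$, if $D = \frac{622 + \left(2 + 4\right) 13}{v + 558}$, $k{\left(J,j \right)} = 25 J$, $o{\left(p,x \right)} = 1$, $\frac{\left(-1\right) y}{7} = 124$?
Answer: $-902400$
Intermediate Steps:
$y = -868$ ($y = \left(-7\right) 124 = -868$)
$v = -712$ ($v = -868 + 156 = -712$)
$D = - \frac{50}{11}$ ($D = \frac{622 + \left(2 + 4\right) 13}{-712 + 558} = \frac{622 + 6 \cdot 13}{-154} = \left(622 + 78\right) \left(- \frac{1}{154}\right) = 700 \left(- \frac{1}{154}\right) = - \frac{50}{11} \approx -4.5455$)
$1056 \left(D + k{\left(-34,o{\left(1,-4 \right)} \right)}\right) = 1056 \left(- \frac{50}{11} + 25 \left(-34\right)\right) = 1056 \left(- \frac{50}{11} - 850\right) = 1056 \left(- \frac{9400}{11}\right) = -902400$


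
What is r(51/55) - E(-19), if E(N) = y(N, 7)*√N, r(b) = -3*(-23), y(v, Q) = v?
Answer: 69 + 19*I*√19 ≈ 69.0 + 82.819*I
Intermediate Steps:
r(b) = 69
E(N) = N^(3/2) (E(N) = N*√N = N^(3/2))
r(51/55) - E(-19) = 69 - (-19)^(3/2) = 69 - (-19)*I*√19 = 69 + 19*I*√19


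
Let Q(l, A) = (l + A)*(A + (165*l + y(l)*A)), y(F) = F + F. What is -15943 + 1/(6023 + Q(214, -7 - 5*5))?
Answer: -62718917020/3933947 ≈ -15943.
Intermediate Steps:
y(F) = 2*F
Q(l, A) = (A + l)*(A + 165*l + 2*A*l) (Q(l, A) = (l + A)*(A + (165*l + (2*l)*A)) = (A + l)*(A + (165*l + 2*A*l)) = (A + l)*(A + 165*l + 2*A*l))
-15943 + 1/(6023 + Q(214, -7 - 5*5)) = -15943 + 1/(6023 + ((-7 - 5*5)² + 165*214² + 2*(-7 - 5*5)*214² + 2*214*(-7 - 5*5)² + 166*(-7 - 5*5)*214)) = -15943 + 1/(6023 + ((-7 - 25)² + 165*45796 + 2*(-7 - 25)*45796 + 2*214*(-7 - 25)² + 166*(-7 - 25)*214)) = -15943 + 1/(6023 + ((-32)² + 7556340 + 2*(-32)*45796 + 2*214*(-32)² + 166*(-32)*214)) = -15943 + 1/(6023 + (1024 + 7556340 - 2930944 + 2*214*1024 - 1136768)) = -15943 + 1/(6023 + (1024 + 7556340 - 2930944 + 438272 - 1136768)) = -15943 + 1/(6023 + 3927924) = -15943 + 1/3933947 = -62718917020/3933947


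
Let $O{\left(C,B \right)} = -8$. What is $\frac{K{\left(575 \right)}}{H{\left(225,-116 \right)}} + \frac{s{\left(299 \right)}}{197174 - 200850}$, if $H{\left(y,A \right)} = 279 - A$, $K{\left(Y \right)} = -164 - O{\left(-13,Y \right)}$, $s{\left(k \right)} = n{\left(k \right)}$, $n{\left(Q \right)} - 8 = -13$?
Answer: $- \frac{571481}{1452020} \approx -0.39358$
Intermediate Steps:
$n{\left(Q \right)} = -5$ ($n{\left(Q \right)} = 8 - 13 = -5$)
$s{\left(k \right)} = -5$
$K{\left(Y \right)} = -156$ ($K{\left(Y \right)} = -164 - -8 = -164 + 8 = -156$)
$\frac{K{\left(575 \right)}}{H{\left(225,-116 \right)}} + \frac{s{\left(299 \right)}}{197174 - 200850} = - \frac{156}{279 - -116} - \frac{5}{197174 - 200850} = - \frac{156}{279 + 116} - \frac{5}{197174 - 200850} = - \frac{156}{395} - \frac{5}{-3676} = \left(-156\right) \frac{1}{395} - - \frac{5}{3676} = - \frac{156}{395} + \frac{5}{3676} = - \frac{571481}{1452020}$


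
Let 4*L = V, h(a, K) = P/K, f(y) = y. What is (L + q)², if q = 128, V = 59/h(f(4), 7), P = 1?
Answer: 855625/16 ≈ 53477.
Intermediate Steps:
h(a, K) = 1/K
V = 413 (V = 59/(1/7) = 59/(⅐) = 59*7 = 413)
L = 413/4 (L = (¼)*413 = 413/4 ≈ 103.25)
(L + q)² = (413/4 + 128)² = (925/4)² = 855625/16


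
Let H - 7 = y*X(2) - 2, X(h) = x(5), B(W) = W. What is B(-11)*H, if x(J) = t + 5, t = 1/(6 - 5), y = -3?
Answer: 143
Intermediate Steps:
t = 1 (t = 1/1 = 1)
x(J) = 6 (x(J) = 1 + 5 = 6)
X(h) = 6
H = -13 (H = 7 + (-3*6 - 2) = 7 + (-18 - 2) = 7 - 20 = -13)
B(-11)*H = -11*(-13) = 143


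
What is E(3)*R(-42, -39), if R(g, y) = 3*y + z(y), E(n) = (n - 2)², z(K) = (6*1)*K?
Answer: -351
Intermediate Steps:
z(K) = 6*K
E(n) = (-2 + n)²
R(g, y) = 9*y (R(g, y) = 3*y + 6*y = 9*y)
E(3)*R(-42, -39) = (-2 + 3)²*(9*(-39)) = 1²*(-351) = 1*(-351) = -351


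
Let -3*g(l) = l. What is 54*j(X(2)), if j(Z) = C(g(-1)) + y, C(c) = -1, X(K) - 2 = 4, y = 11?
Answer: 540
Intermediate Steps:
g(l) = -l/3
X(K) = 6 (X(K) = 2 + 4 = 6)
j(Z) = 10 (j(Z) = -1 + 11 = 10)
54*j(X(2)) = 54*10 = 540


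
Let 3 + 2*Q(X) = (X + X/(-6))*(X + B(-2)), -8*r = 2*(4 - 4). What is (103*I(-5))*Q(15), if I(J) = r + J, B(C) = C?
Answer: -164285/4 ≈ -41071.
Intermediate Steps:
r = 0 (r = -(4 - 4)/4 = -0/4 = -1/8*0 = 0)
Q(X) = -3/2 + 5*X*(-2 + X)/12 (Q(X) = -3/2 + ((X + X/(-6))*(X - 2))/2 = -3/2 + ((X + X*(-1/6))*(-2 + X))/2 = -3/2 + ((X - X/6)*(-2 + X))/2 = -3/2 + ((5*X/6)*(-2 + X))/2 = -3/2 + (5*X*(-2 + X)/6)/2 = -3/2 + 5*X*(-2 + X)/12)
I(J) = J (I(J) = 0 + J = J)
(103*I(-5))*Q(15) = (103*(-5))*(-3/2 - 5/6*15 + (5/12)*15**2) = -515*(-3/2 - 25/2 + (5/12)*225) = -515*(-3/2 - 25/2 + 375/4) = -515*319/4 = -164285/4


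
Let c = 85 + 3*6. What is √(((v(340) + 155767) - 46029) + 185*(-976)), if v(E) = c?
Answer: I*√70719 ≈ 265.93*I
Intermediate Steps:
c = 103 (c = 85 + 18 = 103)
v(E) = 103
√(((v(340) + 155767) - 46029) + 185*(-976)) = √(((103 + 155767) - 46029) + 185*(-976)) = √((155870 - 46029) - 180560) = √(109841 - 180560) = √(-70719) = I*√70719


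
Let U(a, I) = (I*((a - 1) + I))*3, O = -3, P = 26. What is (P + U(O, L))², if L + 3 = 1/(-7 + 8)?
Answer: 3844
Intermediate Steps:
L = -2 (L = -3 + 1/(-7 + 8) = -3 + 1/1 = -3 + 1 = -2)
U(a, I) = 3*I*(-1 + I + a) (U(a, I) = (I*((-1 + a) + I))*3 = (I*(-1 + I + a))*3 = 3*I*(-1 + I + a))
(P + U(O, L))² = (26 + 3*(-2)*(-1 - 2 - 3))² = (26 + 3*(-2)*(-6))² = (26 + 36)² = 62² = 3844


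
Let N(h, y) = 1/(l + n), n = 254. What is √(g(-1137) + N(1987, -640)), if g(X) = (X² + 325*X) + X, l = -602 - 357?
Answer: √458310230970/705 ≈ 960.26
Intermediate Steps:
l = -959
N(h, y) = -1/705 (N(h, y) = 1/(-959 + 254) = 1/(-705) = -1/705)
g(X) = X² + 326*X
√(g(-1137) + N(1987, -640)) = √(-1137*(326 - 1137) - 1/705) = √(-1137*(-811) - 1/705) = √(922107 - 1/705) = √(650085434/705) = √458310230970/705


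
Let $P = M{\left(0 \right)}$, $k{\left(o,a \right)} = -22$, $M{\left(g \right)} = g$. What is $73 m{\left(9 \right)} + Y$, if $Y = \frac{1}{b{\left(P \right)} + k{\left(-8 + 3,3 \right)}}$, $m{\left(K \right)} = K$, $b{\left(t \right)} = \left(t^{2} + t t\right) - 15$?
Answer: $\frac{24308}{37} \approx 656.97$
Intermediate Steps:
$P = 0$
$b{\left(t \right)} = -15 + 2 t^{2}$ ($b{\left(t \right)} = \left(t^{2} + t^{2}\right) - 15 = 2 t^{2} - 15 = -15 + 2 t^{2}$)
$Y = - \frac{1}{37}$ ($Y = \frac{1}{\left(-15 + 2 \cdot 0^{2}\right) - 22} = \frac{1}{\left(-15 + 2 \cdot 0\right) - 22} = \frac{1}{\left(-15 + 0\right) - 22} = \frac{1}{-15 - 22} = \frac{1}{-37} = - \frac{1}{37} \approx -0.027027$)
$73 m{\left(9 \right)} + Y = 73 \cdot 9 - \frac{1}{37} = 657 - \frac{1}{37} = \frac{24308}{37}$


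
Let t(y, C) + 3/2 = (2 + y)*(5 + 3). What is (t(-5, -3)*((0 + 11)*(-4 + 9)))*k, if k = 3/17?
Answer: -495/2 ≈ -247.50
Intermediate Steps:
k = 3/17 (k = 3*(1/17) = 3/17 ≈ 0.17647)
t(y, C) = 29/2 + 8*y (t(y, C) = -3/2 + (2 + y)*(5 + 3) = -3/2 + (2 + y)*8 = -3/2 + (16 + 8*y) = 29/2 + 8*y)
(t(-5, -3)*((0 + 11)*(-4 + 9)))*k = ((29/2 + 8*(-5))*((0 + 11)*(-4 + 9)))*(3/17) = ((29/2 - 40)*(11*5))*(3/17) = -51/2*55*(3/17) = -2805/2*3/17 = -495/2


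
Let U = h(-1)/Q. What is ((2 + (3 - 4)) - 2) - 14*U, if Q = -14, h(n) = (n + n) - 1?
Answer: -4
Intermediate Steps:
h(n) = -1 + 2*n (h(n) = 2*n - 1 = -1 + 2*n)
U = 3/14 (U = (-1 + 2*(-1))/(-14) = (-1 - 2)*(-1/14) = -3*(-1/14) = 3/14 ≈ 0.21429)
((2 + (3 - 4)) - 2) - 14*U = ((2 + (3 - 4)) - 2) - 14*3/14 = ((2 - 1) - 2) - 3 = (1 - 2) - 3 = -1 - 3 = -4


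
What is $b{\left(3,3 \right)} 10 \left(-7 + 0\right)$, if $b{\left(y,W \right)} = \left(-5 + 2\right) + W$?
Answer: $0$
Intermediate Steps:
$b{\left(y,W \right)} = -3 + W$
$b{\left(3,3 \right)} 10 \left(-7 + 0\right) = \left(-3 + 3\right) 10 \left(-7 + 0\right) = 0 \cdot 10 \left(-7\right) = 0 \left(-70\right) = 0$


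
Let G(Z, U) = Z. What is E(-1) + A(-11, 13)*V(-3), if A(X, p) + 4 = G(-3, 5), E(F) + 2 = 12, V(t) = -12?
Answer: 94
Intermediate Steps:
E(F) = 10 (E(F) = -2 + 12 = 10)
A(X, p) = -7 (A(X, p) = -4 - 3 = -7)
E(-1) + A(-11, 13)*V(-3) = 10 - 7*(-12) = 10 + 84 = 94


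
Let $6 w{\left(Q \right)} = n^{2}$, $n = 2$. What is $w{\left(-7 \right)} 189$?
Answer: $126$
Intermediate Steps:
$w{\left(Q \right)} = \frac{2}{3}$ ($w{\left(Q \right)} = \frac{2^{2}}{6} = \frac{1}{6} \cdot 4 = \frac{2}{3}$)
$w{\left(-7 \right)} 189 = \frac{2}{3} \cdot 189 = 126$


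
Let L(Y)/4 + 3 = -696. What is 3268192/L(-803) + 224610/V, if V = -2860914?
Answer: -389610177377/333296481 ≈ -1169.0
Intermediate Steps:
L(Y) = -2796 (L(Y) = -12 + 4*(-696) = -12 - 2784 = -2796)
3268192/L(-803) + 224610/V = 3268192/(-2796) + 224610/(-2860914) = 3268192*(-1/2796) + 224610*(-1/2860914) = -817048/699 - 37435/476819 = -389610177377/333296481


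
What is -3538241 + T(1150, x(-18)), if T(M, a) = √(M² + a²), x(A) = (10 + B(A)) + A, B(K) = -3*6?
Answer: -3538241 + 2*√330794 ≈ -3.5371e+6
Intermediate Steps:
B(K) = -18
x(A) = -8 + A (x(A) = (10 - 18) + A = -8 + A)
-3538241 + T(1150, x(-18)) = -3538241 + √(1150² + (-8 - 18)²) = -3538241 + √(1322500 + (-26)²) = -3538241 + √(1322500 + 676) = -3538241 + √1323176 = -3538241 + 2*√330794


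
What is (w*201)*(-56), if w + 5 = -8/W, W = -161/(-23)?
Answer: 69144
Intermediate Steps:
W = 7 (W = -161*(-1/23) = 7)
w = -43/7 (w = -5 - 8/7 = -43/7 ≈ -6.1429)
(w*201)*(-56) = -43/7*201*(-56) = -8643/7*(-56) = 69144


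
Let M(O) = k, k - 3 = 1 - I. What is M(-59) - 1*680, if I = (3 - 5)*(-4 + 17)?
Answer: -650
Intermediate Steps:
I = -26 (I = -2*13 = -26)
k = 30 (k = 3 + (1 - 1*(-26)) = 3 + (1 + 26) = 3 + 27 = 30)
M(O) = 30
M(-59) - 1*680 = 30 - 1*680 = 30 - 680 = -650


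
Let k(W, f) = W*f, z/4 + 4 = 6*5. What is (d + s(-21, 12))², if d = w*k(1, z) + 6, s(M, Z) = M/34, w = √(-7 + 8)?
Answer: 13830961/1156 ≈ 11965.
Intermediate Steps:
z = 104 (z = -16 + 4*(6*5) = -16 + 4*30 = -16 + 120 = 104)
w = 1 (w = √1 = 1)
s(M, Z) = M/34 (s(M, Z) = M*(1/34) = M/34)
d = 110 (d = 1*(1*104) + 6 = 1*104 + 6 = 104 + 6 = 110)
(d + s(-21, 12))² = (110 + (1/34)*(-21))² = (110 - 21/34)² = (3719/34)² = 13830961/1156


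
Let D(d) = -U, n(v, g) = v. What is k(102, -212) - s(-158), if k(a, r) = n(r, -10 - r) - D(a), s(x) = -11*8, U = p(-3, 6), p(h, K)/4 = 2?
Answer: -116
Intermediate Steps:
p(h, K) = 8 (p(h, K) = 4*2 = 8)
U = 8
D(d) = -8 (D(d) = -1*8 = -8)
s(x) = -88
k(a, r) = 8 + r (k(a, r) = r - 1*(-8) = r + 8 = 8 + r)
k(102, -212) - s(-158) = (8 - 212) - 1*(-88) = -204 + 88 = -116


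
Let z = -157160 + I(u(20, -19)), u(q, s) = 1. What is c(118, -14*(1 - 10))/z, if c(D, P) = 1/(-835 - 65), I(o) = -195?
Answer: 1/141619500 ≈ 7.0612e-9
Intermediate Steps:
c(D, P) = -1/900 (c(D, P) = 1/(-900) = -1/900)
z = -157355 (z = -157160 - 195 = -157355)
c(118, -14*(1 - 10))/z = -1/900/(-157355) = -1/900*(-1/157355) = 1/141619500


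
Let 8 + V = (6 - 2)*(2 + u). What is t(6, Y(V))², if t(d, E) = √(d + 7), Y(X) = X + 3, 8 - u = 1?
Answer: 13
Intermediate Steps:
u = 7 (u = 8 - 1*1 = 8 - 1 = 7)
V = 28 (V = -8 + (6 - 2)*(2 + 7) = -8 + 4*9 = -8 + 36 = 28)
Y(X) = 3 + X
t(d, E) = √(7 + d)
t(6, Y(V))² = (√(7 + 6))² = (√13)² = 13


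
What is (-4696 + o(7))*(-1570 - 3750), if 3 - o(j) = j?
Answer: 25004000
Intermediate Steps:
o(j) = 3 - j
(-4696 + o(7))*(-1570 - 3750) = (-4696 + (3 - 1*7))*(-1570 - 3750) = (-4696 + (3 - 7))*(-5320) = (-4696 - 4)*(-5320) = -4700*(-5320) = 25004000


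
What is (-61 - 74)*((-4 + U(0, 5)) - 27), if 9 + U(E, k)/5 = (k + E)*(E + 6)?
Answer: -9990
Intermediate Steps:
U(E, k) = -45 + 5*(6 + E)*(E + k) (U(E, k) = -45 + 5*((k + E)*(E + 6)) = -45 + 5*((E + k)*(6 + E)) = -45 + 5*((6 + E)*(E + k)) = -45 + 5*(6 + E)*(E + k))
(-61 - 74)*((-4 + U(0, 5)) - 27) = (-61 - 74)*((-4 + (-45 + 5*0² + 30*0 + 30*5 + 5*0*5)) - 27) = -135*((-4 + (-45 + 5*0 + 0 + 150 + 0)) - 27) = -135*((-4 + (-45 + 0 + 0 + 150 + 0)) - 27) = -135*((-4 + 105) - 27) = -135*(101 - 27) = -135*74 = -9990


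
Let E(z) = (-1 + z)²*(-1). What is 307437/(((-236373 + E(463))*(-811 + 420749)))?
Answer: -102479/62965083782 ≈ -1.6276e-6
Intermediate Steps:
E(z) = -(-1 + z)²
307437/(((-236373 + E(463))*(-811 + 420749))) = 307437/(((-236373 - (-1 + 463)²)*(-811 + 420749))) = 307437/(((-236373 - 1*462²)*419938)) = 307437/(((-236373 - 1*213444)*419938)) = 307437/(((-236373 - 213444)*419938)) = 307437/((-449817*419938)) = 307437/(-188895251346) = 307437*(-1/188895251346) = -102479/62965083782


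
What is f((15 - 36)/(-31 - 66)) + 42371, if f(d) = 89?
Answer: 42460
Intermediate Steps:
f((15 - 36)/(-31 - 66)) + 42371 = 89 + 42371 = 42460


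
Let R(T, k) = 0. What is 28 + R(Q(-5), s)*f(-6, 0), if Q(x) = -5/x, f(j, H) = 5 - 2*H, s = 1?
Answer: 28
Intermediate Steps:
28 + R(Q(-5), s)*f(-6, 0) = 28 + 0*(5 - 2*0) = 28 + 0*(5 + 0) = 28 + 0*5 = 28 + 0 = 28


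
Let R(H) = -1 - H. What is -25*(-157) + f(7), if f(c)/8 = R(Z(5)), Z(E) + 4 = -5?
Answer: 3989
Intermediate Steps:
Z(E) = -9 (Z(E) = -4 - 5 = -9)
f(c) = 64 (f(c) = 8*(-1 - 1*(-9)) = 8*(-1 + 9) = 8*8 = 64)
-25*(-157) + f(7) = -25*(-157) + 64 = 3925 + 64 = 3989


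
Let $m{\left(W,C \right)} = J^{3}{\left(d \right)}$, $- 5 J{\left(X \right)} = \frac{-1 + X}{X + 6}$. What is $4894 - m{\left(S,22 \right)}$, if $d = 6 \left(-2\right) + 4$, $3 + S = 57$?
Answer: $\frac{4894729}{1000} \approx 4894.7$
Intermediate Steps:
$S = 54$ ($S = -3 + 57 = 54$)
$d = -8$ ($d = -12 + 4 = -8$)
$J{\left(X \right)} = - \frac{-1 + X}{5 \left(6 + X\right)}$ ($J{\left(X \right)} = - \frac{\left(-1 + X\right) \frac{1}{X + 6}}{5} = - \frac{\left(-1 + X\right) \frac{1}{6 + X}}{5} = - \frac{\frac{1}{6 + X} \left(-1 + X\right)}{5} = - \frac{-1 + X}{5 \left(6 + X\right)}$)
$m{\left(W,C \right)} = - \frac{729}{1000}$ ($m{\left(W,C \right)} = \left(\frac{1 - -8}{5 \left(6 - 8\right)}\right)^{3} = \left(\frac{1 + 8}{5 \left(-2\right)}\right)^{3} = \left(\frac{1}{5} \left(- \frac{1}{2}\right) 9\right)^{3} = \left(- \frac{9}{10}\right)^{3} = - \frac{729}{1000}$)
$4894 - m{\left(S,22 \right)} = 4894 - - \frac{729}{1000} = 4894 + \frac{729}{1000} = \frac{4894729}{1000}$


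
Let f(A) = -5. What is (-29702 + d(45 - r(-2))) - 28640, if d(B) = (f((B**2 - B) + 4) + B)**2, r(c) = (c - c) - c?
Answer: -56898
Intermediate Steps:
r(c) = -c (r(c) = 0 - c = -c)
d(B) = (-5 + B)**2
(-29702 + d(45 - r(-2))) - 28640 = (-29702 + (-5 + (45 - (-1)*(-2)))**2) - 28640 = (-29702 + (-5 + (45 - 1*2))**2) - 28640 = (-29702 + (-5 + (45 - 2))**2) - 28640 = (-29702 + (-5 + 43)**2) - 28640 = (-29702 + 38**2) - 28640 = (-29702 + 1444) - 28640 = -28258 - 28640 = -56898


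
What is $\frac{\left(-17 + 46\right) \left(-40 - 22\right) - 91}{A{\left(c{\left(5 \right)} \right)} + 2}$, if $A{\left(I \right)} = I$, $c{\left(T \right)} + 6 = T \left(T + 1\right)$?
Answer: $- \frac{1889}{26} \approx -72.654$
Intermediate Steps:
$c{\left(T \right)} = -6 + T \left(1 + T\right)$ ($c{\left(T \right)} = -6 + T \left(T + 1\right) = -6 + T \left(1 + T\right)$)
$\frac{\left(-17 + 46\right) \left(-40 - 22\right) - 91}{A{\left(c{\left(5 \right)} \right)} + 2} = \frac{\left(-17 + 46\right) \left(-40 - 22\right) - 91}{\left(-6 + 5 + 5^{2}\right) + 2} = \frac{29 \left(-62\right) - 91}{\left(-6 + 5 + 25\right) + 2} = \frac{-1798 - 91}{24 + 2} = - \frac{1889}{26}$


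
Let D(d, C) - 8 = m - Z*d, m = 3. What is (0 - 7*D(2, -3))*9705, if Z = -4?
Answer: -1290765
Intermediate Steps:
D(d, C) = 11 + 4*d (D(d, C) = 8 + (3 - (-4)*d) = 8 + (3 + 4*d) = 11 + 4*d)
(0 - 7*D(2, -3))*9705 = (0 - 7*(11 + 4*2))*9705 = (0 - 7*(11 + 8))*9705 = (0 - 7*19)*9705 = (0 - 133)*9705 = -133*9705 = -1290765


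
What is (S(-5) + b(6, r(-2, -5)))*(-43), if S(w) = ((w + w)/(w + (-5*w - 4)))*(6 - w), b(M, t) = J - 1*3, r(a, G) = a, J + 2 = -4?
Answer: 5461/8 ≈ 682.63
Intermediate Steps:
J = -6 (J = -2 - 4 = -6)
b(M, t) = -9 (b(M, t) = -6 - 1*3 = -6 - 3 = -9)
S(w) = 2*w*(6 - w)/(-4 - 4*w) (S(w) = ((2*w)/(w + (-4 - 5*w)))*(6 - w) = ((2*w)/(-4 - 4*w))*(6 - w) = (2*w/(-4 - 4*w))*(6 - w) = 2*w*(6 - w)/(-4 - 4*w))
(S(-5) + b(6, r(-2, -5)))*(-43) = ((½)*(-5)*(-6 - 5)/(1 - 5) - 9)*(-43) = ((½)*(-5)*(-11)/(-4) - 9)*(-43) = ((½)*(-5)*(-¼)*(-11) - 9)*(-43) = (-55/8 - 9)*(-43) = -127/8*(-43) = 5461/8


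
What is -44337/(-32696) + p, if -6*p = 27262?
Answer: -445546165/98088 ≈ -4542.3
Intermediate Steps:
p = -13631/3 (p = -1/6*27262 = -13631/3 ≈ -4543.7)
-44337/(-32696) + p = -44337/(-32696) - 13631/3 = -44337*(-1/32696) - 13631/3 = 44337/32696 - 13631/3 = -445546165/98088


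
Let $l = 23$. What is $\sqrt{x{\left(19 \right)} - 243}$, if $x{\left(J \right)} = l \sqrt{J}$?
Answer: $\sqrt{-243 + 23 \sqrt{19}} \approx 11.948 i$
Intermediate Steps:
$x{\left(J \right)} = 23 \sqrt{J}$
$\sqrt{x{\left(19 \right)} - 243} = \sqrt{23 \sqrt{19} - 243} = \sqrt{-243 + 23 \sqrt{19}}$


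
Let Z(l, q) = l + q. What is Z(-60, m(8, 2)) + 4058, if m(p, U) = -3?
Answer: 3995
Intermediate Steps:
Z(-60, m(8, 2)) + 4058 = (-60 - 3) + 4058 = -63 + 4058 = 3995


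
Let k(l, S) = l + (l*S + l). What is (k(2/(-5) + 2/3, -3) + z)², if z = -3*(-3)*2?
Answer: 70756/225 ≈ 314.47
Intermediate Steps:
z = 18 (z = 9*2 = 18)
k(l, S) = 2*l + S*l (k(l, S) = l + (S*l + l) = l + (l + S*l) = 2*l + S*l)
(k(2/(-5) + 2/3, -3) + z)² = ((2/(-5) + 2/3)*(2 - 3) + 18)² = ((2*(-⅕) + 2*(⅓))*(-1) + 18)² = ((-⅖ + ⅔)*(-1) + 18)² = ((4/15)*(-1) + 18)² = (-4/15 + 18)² = (266/15)² = 70756/225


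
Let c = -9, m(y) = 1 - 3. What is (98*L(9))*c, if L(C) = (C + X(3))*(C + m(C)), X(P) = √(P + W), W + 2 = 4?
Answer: -55566 - 6174*√5 ≈ -69372.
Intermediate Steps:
W = 2 (W = -2 + 4 = 2)
m(y) = -2
X(P) = √(2 + P) (X(P) = √(P + 2) = √(2 + P))
L(C) = (-2 + C)*(C + √5) (L(C) = (C + √(2 + 3))*(C - 2) = (C + √5)*(-2 + C) = (-2 + C)*(C + √5))
(98*L(9))*c = (98*(9² - 2*9 - 2*√5 + 9*√5))*(-9) = (98*(81 - 18 - 2*√5 + 9*√5))*(-9) = (98*(63 + 7*√5))*(-9) = (6174 + 686*√5)*(-9) = -55566 - 6174*√5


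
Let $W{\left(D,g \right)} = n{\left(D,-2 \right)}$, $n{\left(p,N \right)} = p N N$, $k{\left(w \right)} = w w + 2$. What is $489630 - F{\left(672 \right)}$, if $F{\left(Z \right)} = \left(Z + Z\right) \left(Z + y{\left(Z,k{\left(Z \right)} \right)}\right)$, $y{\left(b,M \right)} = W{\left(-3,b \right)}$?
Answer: $-397410$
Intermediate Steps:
$k{\left(w \right)} = 2 + w^{2}$ ($k{\left(w \right)} = w^{2} + 2 = 2 + w^{2}$)
$n{\left(p,N \right)} = p N^{2}$ ($n{\left(p,N \right)} = N p N = p N^{2}$)
$W{\left(D,g \right)} = 4 D$ ($W{\left(D,g \right)} = D \left(-2\right)^{2} = D 4 = 4 D$)
$y{\left(b,M \right)} = -12$ ($y{\left(b,M \right)} = 4 \left(-3\right) = -12$)
$F{\left(Z \right)} = 2 Z \left(-12 + Z\right)$ ($F{\left(Z \right)} = \left(Z + Z\right) \left(Z - 12\right) = 2 Z \left(-12 + Z\right)$)
$489630 - F{\left(672 \right)} = 489630 - 2 \cdot 672 \left(-12 + 672\right) = 489630 - 2 \cdot 672 \cdot 660 = 489630 - 887040 = -397410$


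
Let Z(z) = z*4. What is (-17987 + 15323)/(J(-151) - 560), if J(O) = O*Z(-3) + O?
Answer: -888/367 ≈ -2.4196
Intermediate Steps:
Z(z) = 4*z
J(O) = -11*O (J(O) = O*(4*(-3)) + O = O*(-12) + O = -12*O + O = -11*O)
(-17987 + 15323)/(J(-151) - 560) = (-17987 + 15323)/(-11*(-151) - 560) = -2664/(1661 - 560) = -2664/1101 = -2664*1/1101 = -888/367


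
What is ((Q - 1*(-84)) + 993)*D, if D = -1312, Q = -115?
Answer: -1262144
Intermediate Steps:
((Q - 1*(-84)) + 993)*D = ((-115 - 1*(-84)) + 993)*(-1312) = ((-115 + 84) + 993)*(-1312) = (-31 + 993)*(-1312) = 962*(-1312) = -1262144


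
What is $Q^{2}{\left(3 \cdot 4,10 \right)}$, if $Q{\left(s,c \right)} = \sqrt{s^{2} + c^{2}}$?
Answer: $244$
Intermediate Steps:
$Q{\left(s,c \right)} = \sqrt{c^{2} + s^{2}}$
$Q^{2}{\left(3 \cdot 4,10 \right)} = \left(\sqrt{10^{2} + \left(3 \cdot 4\right)^{2}}\right)^{2} = \left(\sqrt{100 + 12^{2}}\right)^{2} = \left(\sqrt{100 + 144}\right)^{2} = \left(\sqrt{244}\right)^{2} = \left(2 \sqrt{61}\right)^{2} = 244$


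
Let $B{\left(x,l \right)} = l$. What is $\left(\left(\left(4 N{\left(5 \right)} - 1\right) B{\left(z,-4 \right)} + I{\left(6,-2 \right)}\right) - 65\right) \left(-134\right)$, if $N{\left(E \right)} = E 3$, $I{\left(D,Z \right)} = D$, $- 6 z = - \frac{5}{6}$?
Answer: $39530$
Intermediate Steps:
$z = \frac{5}{36}$ ($z = - \frac{\left(-5\right) \frac{1}{6}}{6} = \left(- \frac{1}{6}\right) \left(- \frac{5}{6}\right) = \frac{5}{36} \approx 0.13889$)
$N{\left(E \right)} = 3 E$
$\left(\left(\left(4 N{\left(5 \right)} - 1\right) B{\left(z,-4 \right)} + I{\left(6,-2 \right)}\right) - 65\right) \left(-134\right) = \left(\left(\left(4 \cdot 3 \cdot 5 - 1\right) \left(-4\right) + 6\right) - 65\right) \left(-134\right) = \left(\left(\left(4 \cdot 15 - 1\right) \left(-4\right) + 6\right) - 65\right) \left(-134\right) = \left(\left(\left(60 - 1\right) \left(-4\right) + 6\right) - 65\right) \left(-134\right) = \left(\left(59 \left(-4\right) + 6\right) - 65\right) \left(-134\right) = \left(\left(-236 + 6\right) - 65\right) \left(-134\right) = \left(-230 - 65\right) \left(-134\right) = \left(-295\right) \left(-134\right) = 39530$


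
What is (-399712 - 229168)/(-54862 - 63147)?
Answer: 628880/118009 ≈ 5.3291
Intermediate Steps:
(-399712 - 229168)/(-54862 - 63147) = -628880/(-118009) = -628880*(-1/118009) = 628880/118009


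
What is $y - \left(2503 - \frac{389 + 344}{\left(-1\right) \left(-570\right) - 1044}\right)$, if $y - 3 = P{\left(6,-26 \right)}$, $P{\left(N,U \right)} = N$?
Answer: $- \frac{1182889}{474} \approx -2495.5$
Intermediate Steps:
$y = 9$ ($y = 3 + 6 = 9$)
$y - \left(2503 - \frac{389 + 344}{\left(-1\right) \left(-570\right) - 1044}\right) = 9 - \left(2503 - \frac{389 + 344}{\left(-1\right) \left(-570\right) - 1044}\right) = 9 - \left(2503 - \frac{733}{570 - 1044}\right) = 9 - \left(2503 - \frac{733}{-474}\right) = 9 + \left(-2503 + 733 \left(- \frac{1}{474}\right)\right) = 9 - \frac{1187155}{474} = - \frac{1182889}{474}$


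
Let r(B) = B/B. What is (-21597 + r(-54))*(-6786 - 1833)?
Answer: 186135924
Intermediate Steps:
r(B) = 1
(-21597 + r(-54))*(-6786 - 1833) = (-21597 + 1)*(-6786 - 1833) = -21596*(-8619) = 186135924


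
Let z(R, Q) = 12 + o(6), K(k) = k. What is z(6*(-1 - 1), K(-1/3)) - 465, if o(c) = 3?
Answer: -450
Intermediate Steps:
z(R, Q) = 15 (z(R, Q) = 12 + 3 = 15)
z(6*(-1 - 1), K(-1/3)) - 465 = 15 - 465 = -450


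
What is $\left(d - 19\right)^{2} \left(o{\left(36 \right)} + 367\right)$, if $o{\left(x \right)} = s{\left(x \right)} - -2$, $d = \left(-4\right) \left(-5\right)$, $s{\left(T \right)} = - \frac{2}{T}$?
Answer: $\frac{6641}{18} \approx 368.94$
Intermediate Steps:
$d = 20$
$o{\left(x \right)} = 2 - \frac{2}{x}$ ($o{\left(x \right)} = - \frac{2}{x} - -2 = - \frac{2}{x} + 2 = 2 - \frac{2}{x}$)
$\left(d - 19\right)^{2} \left(o{\left(36 \right)} + 367\right) = \left(20 - 19\right)^{2} \left(\left(2 - \frac{2}{36}\right) + 367\right) = 1^{2} \left(\left(2 - \frac{1}{18}\right) + 367\right) = 1 \left(\left(2 - \frac{1}{18}\right) + 367\right) = 1 \left(\frac{35}{18} + 367\right) = 1 \cdot \frac{6641}{18} = \frac{6641}{18}$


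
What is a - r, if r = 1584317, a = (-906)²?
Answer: -763481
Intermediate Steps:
a = 820836
a - r = 820836 - 1*1584317 = 820836 - 1584317 = -763481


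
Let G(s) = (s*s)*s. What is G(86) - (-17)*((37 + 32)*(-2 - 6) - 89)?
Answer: 625159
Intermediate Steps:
G(s) = s**3 (G(s) = s**2*s = s**3)
G(86) - (-17)*((37 + 32)*(-2 - 6) - 89) = 86**3 - (-17)*((37 + 32)*(-2 - 6) - 89) = 636056 - (-17)*(69*(-8) - 89) = 636056 - (-17)*(-552 - 89) = 636056 - (-17)*(-641) = 636056 - 1*10897 = 636056 - 10897 = 625159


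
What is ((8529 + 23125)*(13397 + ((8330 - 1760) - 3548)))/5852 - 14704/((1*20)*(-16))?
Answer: 19548719/220 ≈ 88858.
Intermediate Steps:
((8529 + 23125)*(13397 + ((8330 - 1760) - 3548)))/5852 - 14704/((1*20)*(-16)) = (31654*(13397 + (6570 - 3548)))*(1/5852) - 14704/(20*(-16)) = (31654*(13397 + 3022))*(1/5852) - 14704/(-320) = (31654*16419)*(1/5852) - 14704*(-1/320) = 519727026*(1/5852) + 919/20 = 1953861/22 + 919/20 = 19548719/220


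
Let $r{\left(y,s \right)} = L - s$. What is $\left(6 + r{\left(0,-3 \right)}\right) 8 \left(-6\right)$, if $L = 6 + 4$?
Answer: $-912$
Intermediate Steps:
$L = 10$
$r{\left(y,s \right)} = 10 - s$
$\left(6 + r{\left(0,-3 \right)}\right) 8 \left(-6\right) = \left(6 + \left(10 - -3\right)\right) 8 \left(-6\right) = \left(6 + \left(10 + 3\right)\right) 8 \left(-6\right) = \left(6 + 13\right) 8 \left(-6\right) = 19 \cdot 8 \left(-6\right) = 152 \left(-6\right) = -912$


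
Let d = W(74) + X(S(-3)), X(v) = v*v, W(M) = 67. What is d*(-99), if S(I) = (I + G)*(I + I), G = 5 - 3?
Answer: -10197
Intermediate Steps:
G = 2
S(I) = 2*I*(2 + I) (S(I) = (I + 2)*(I + I) = (2 + I)*(2*I) = 2*I*(2 + I))
X(v) = v²
d = 103 (d = 67 + (2*(-3)*(2 - 3))² = 67 + (2*(-3)*(-1))² = 67 + 6² = 67 + 36 = 103)
d*(-99) = 103*(-99) = -10197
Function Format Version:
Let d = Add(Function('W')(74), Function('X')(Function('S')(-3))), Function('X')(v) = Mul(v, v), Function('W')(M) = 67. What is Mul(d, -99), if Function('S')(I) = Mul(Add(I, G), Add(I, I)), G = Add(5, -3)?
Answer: -10197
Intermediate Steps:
G = 2
Function('S')(I) = Mul(2, I, Add(2, I)) (Function('S')(I) = Mul(Add(I, 2), Add(I, I)) = Mul(Add(2, I), Mul(2, I)) = Mul(2, I, Add(2, I)))
Function('X')(v) = Pow(v, 2)
d = 103 (d = Add(67, Pow(Mul(2, -3, Add(2, -3)), 2)) = Add(67, Pow(Mul(2, -3, -1), 2)) = Add(67, Pow(6, 2)) = Add(67, 36) = 103)
Mul(d, -99) = Mul(103, -99) = -10197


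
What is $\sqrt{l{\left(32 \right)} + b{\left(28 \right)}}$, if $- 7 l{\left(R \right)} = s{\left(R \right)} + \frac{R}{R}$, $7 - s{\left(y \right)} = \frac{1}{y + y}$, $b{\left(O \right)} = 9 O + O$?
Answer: $\frac{3 \sqrt{1983}}{8} \approx 16.699$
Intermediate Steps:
$b{\left(O \right)} = 10 O$
$s{\left(y \right)} = 7 - \frac{1}{2 y}$ ($s{\left(y \right)} = 7 - \frac{1}{y + y} = 7 - \frac{1}{2 y}$)
$l{\left(R \right)} = - \frac{8}{7} + \frac{1}{14 R}$ ($l{\left(R \right)} = - \frac{\left(7 - \frac{1}{2 R}\right) + \frac{R}{R}}{7} = - \frac{\left(7 - \frac{1}{2 R}\right) + 1}{7} = - \frac{8 - \frac{1}{2 R}}{7} = - \frac{8}{7} + \frac{1}{14 R}$)
$\sqrt{l{\left(32 \right)} + b{\left(28 \right)}} = \sqrt{\frac{1 - 512}{14 \cdot 32} + 10 \cdot 28} = \sqrt{\frac{1}{14} \cdot \frac{1}{32} \left(1 - 512\right) + 280} = \sqrt{\frac{1}{14} \cdot \frac{1}{32} \left(-511\right) + 280} = \sqrt{- \frac{73}{64} + 280} = \sqrt{\frac{17847}{64}} = \frac{3 \sqrt{1983}}{8}$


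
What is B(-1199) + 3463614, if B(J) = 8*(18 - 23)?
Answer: 3463574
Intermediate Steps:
B(J) = -40 (B(J) = 8*(-5) = -40)
B(-1199) + 3463614 = -40 + 3463614 = 3463574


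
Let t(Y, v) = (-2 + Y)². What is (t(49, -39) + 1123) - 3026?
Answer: 306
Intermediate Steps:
(t(49, -39) + 1123) - 3026 = ((-2 + 49)² + 1123) - 3026 = (47² + 1123) - 3026 = (2209 + 1123) - 3026 = 3332 - 3026 = 306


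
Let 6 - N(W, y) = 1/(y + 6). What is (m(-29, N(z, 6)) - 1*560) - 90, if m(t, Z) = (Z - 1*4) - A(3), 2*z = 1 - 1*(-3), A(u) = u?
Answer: -7813/12 ≈ -651.08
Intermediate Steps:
z = 2 (z = (1 - 1*(-3))/2 = (1 + 3)/2 = (1/2)*4 = 2)
N(W, y) = 6 - 1/(6 + y) (N(W, y) = 6 - 1/(y + 6) = 6 - 1/(6 + y))
m(t, Z) = -7 + Z (m(t, Z) = (Z - 1*4) - 1*3 = (Z - 4) - 3 = (-4 + Z) - 3 = -7 + Z)
(m(-29, N(z, 6)) - 1*560) - 90 = ((-7 + (35 + 6*6)/(6 + 6)) - 1*560) - 90 = ((-7 + (35 + 36)/12) - 560) - 90 = ((-7 + (1/12)*71) - 560) - 90 = ((-7 + 71/12) - 560) - 90 = (-13/12 - 560) - 90 = -6733/12 - 90 = -7813/12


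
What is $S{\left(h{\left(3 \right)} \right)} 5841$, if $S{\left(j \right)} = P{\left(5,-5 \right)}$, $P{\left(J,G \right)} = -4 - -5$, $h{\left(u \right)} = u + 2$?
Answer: $5841$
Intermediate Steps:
$h{\left(u \right)} = 2 + u$
$P{\left(J,G \right)} = 1$ ($P{\left(J,G \right)} = -4 + 5 = 1$)
$S{\left(j \right)} = 1$
$S{\left(h{\left(3 \right)} \right)} 5841 = 1 \cdot 5841 = 5841$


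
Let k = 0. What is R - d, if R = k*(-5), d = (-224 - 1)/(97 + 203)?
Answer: ¾ ≈ 0.75000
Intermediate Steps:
d = -¾ (d = -225/300 = -225*1/300 = -¾ ≈ -0.75000)
R = 0 (R = 0*(-5) = 0)
R - d = 0 - 1*(-¾) = 0 + ¾ = ¾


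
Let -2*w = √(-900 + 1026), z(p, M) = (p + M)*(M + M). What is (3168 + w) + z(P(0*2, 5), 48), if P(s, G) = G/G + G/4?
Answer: 7992 - 3*√14/2 ≈ 7986.4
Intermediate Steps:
P(s, G) = 1 + G/4 (P(s, G) = 1 + G*(¼) = 1 + G/4)
z(p, M) = 2*M*(M + p) (z(p, M) = (M + p)*(2*M) = 2*M*(M + p))
w = -3*√14/2 (w = -√(-900 + 1026)/2 = -3*√14/2 ≈ -5.6125)
(3168 + w) + z(P(0*2, 5), 48) = (3168 - 3*√14/2) + 2*48*(48 + (1 + (¼)*5)) = (3168 - 3*√14/2) + 2*48*(48 + (1 + 5/4)) = (3168 - 3*√14/2) + 2*48*(48 + 9/4) = (3168 - 3*√14/2) + 2*48*(201/4) = (3168 - 3*√14/2) + 4824 = 7992 - 3*√14/2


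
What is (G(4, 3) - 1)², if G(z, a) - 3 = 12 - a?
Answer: 121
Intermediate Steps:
G(z, a) = 15 - a (G(z, a) = 3 + (12 - a) = 15 - a)
(G(4, 3) - 1)² = ((15 - 1*3) - 1)² = ((15 - 3) - 1)² = (12 - 1)² = 11² = 121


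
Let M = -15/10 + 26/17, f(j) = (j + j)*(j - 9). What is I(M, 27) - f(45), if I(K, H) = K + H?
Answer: -109241/34 ≈ -3213.0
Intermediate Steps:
f(j) = 2*j*(-9 + j) (f(j) = (2*j)*(-9 + j) = 2*j*(-9 + j))
M = 1/34 (M = -15*⅒ + 26*(1/17) = -3/2 + 26/17 = 1/34 ≈ 0.029412)
I(K, H) = H + K
I(M, 27) - f(45) = (27 + 1/34) - 2*45*(-9 + 45) = 919/34 - 2*45*36 = 919/34 - 1*3240 = 919/34 - 3240 = -109241/34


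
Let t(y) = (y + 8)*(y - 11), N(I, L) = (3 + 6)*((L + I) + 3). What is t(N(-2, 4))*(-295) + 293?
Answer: -531297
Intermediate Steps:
N(I, L) = 27 + 9*I + 9*L (N(I, L) = 9*((I + L) + 3) = 9*(3 + I + L) = 27 + 9*I + 9*L)
t(y) = (-11 + y)*(8 + y) (t(y) = (8 + y)*(-11 + y) = (-11 + y)*(8 + y))
t(N(-2, 4))*(-295) + 293 = (-88 + (27 + 9*(-2) + 9*4)² - 3*(27 + 9*(-2) + 9*4))*(-295) + 293 = (-88 + (27 - 18 + 36)² - 3*(27 - 18 + 36))*(-295) + 293 = (-88 + 45² - 3*45)*(-295) + 293 = (-88 + 2025 - 135)*(-295) + 293 = 1802*(-295) + 293 = -531590 + 293 = -531297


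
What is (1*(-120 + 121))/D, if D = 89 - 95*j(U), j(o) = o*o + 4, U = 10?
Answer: -1/9791 ≈ -0.00010213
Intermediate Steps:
j(o) = 4 + o² (j(o) = o² + 4 = 4 + o²)
D = -9791 (D = 89 - 95*(4 + 10²) = 89 - 95*(4 + 100) = 89 - 95*104 = 89 - 9880 = -9791)
(1*(-120 + 121))/D = (1*(-120 + 121))/(-9791) = (1*1)*(-1/9791) = 1*(-1/9791) = -1/9791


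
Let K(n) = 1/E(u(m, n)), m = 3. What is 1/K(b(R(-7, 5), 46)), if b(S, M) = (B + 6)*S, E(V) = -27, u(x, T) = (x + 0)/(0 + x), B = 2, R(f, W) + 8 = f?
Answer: -27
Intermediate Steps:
R(f, W) = -8 + f
u(x, T) = 1 (u(x, T) = x/x = 1)
b(S, M) = 8*S (b(S, M) = (2 + 6)*S = 8*S)
K(n) = -1/27 (K(n) = 1/(-27) = -1/27)
1/K(b(R(-7, 5), 46)) = 1/(-1/27) = -27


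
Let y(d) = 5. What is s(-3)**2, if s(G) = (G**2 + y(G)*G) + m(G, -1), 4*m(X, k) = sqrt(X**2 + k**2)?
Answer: (24 - sqrt(10))**2/16 ≈ 27.138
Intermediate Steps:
m(X, k) = sqrt(X**2 + k**2)/4
s(G) = G**2 + 5*G + sqrt(1 + G**2)/4 (s(G) = (G**2 + 5*G) + sqrt(G**2 + (-1)**2)/4 = (G**2 + 5*G) + sqrt(G**2 + 1)/4 = (G**2 + 5*G) + sqrt(1 + G**2)/4 = G**2 + 5*G + sqrt(1 + G**2)/4)
s(-3)**2 = ((-3)**2 + 5*(-3) + sqrt(1 + (-3)**2)/4)**2 = (9 - 15 + sqrt(1 + 9)/4)**2 = (9 - 15 + sqrt(10)/4)**2 = (-6 + sqrt(10)/4)**2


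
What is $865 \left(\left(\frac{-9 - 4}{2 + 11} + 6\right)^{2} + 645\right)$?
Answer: $579550$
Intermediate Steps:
$865 \left(\left(\frac{-9 - 4}{2 + 11} + 6\right)^{2} + 645\right) = 865 \left(\left(- \frac{13}{13} + 6\right)^{2} + 645\right) = 865 \left(\left(\left(-13\right) \frac{1}{13} + 6\right)^{2} + 645\right) = 865 \left(\left(-1 + 6\right)^{2} + 645\right) = 865 \left(5^{2} + 645\right) = 865 \left(25 + 645\right) = 865 \cdot 670 = 579550$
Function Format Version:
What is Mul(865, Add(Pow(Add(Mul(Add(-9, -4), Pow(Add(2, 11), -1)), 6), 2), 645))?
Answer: 579550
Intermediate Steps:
Mul(865, Add(Pow(Add(Mul(Add(-9, -4), Pow(Add(2, 11), -1)), 6), 2), 645)) = Mul(865, Add(Pow(Add(Mul(-13, Pow(13, -1)), 6), 2), 645)) = Mul(865, Add(Pow(Add(Mul(-13, Rational(1, 13)), 6), 2), 645)) = Mul(865, Add(Pow(Add(-1, 6), 2), 645)) = Mul(865, Add(Pow(5, 2), 645)) = Mul(865, Add(25, 645)) = Mul(865, 670) = 579550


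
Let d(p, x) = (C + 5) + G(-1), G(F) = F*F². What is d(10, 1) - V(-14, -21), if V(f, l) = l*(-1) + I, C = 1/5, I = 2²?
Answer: -104/5 ≈ -20.800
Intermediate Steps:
I = 4
G(F) = F³
C = ⅕ ≈ 0.20000
V(f, l) = 4 - l (V(f, l) = l*(-1) + 4 = -l + 4 = 4 - l)
d(p, x) = 21/5 (d(p, x) = (⅕ + 5) + (-1)³ = 26/5 - 1 = 21/5)
d(10, 1) - V(-14, -21) = 21/5 - (4 - 1*(-21)) = 21/5 - (4 + 21) = 21/5 - 1*25 = 21/5 - 25 = -104/5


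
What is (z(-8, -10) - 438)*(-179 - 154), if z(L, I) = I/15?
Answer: 146076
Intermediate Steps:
z(L, I) = I/15 (z(L, I) = I*(1/15) = I/15)
(z(-8, -10) - 438)*(-179 - 154) = ((1/15)*(-10) - 438)*(-179 - 154) = (-⅔ - 438)*(-333) = -1316/3*(-333) = 146076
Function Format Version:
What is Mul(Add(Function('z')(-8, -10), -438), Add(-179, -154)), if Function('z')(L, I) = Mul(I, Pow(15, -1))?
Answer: 146076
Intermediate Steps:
Function('z')(L, I) = Mul(Rational(1, 15), I) (Function('z')(L, I) = Mul(I, Rational(1, 15)) = Mul(Rational(1, 15), I))
Mul(Add(Function('z')(-8, -10), -438), Add(-179, -154)) = Mul(Add(Mul(Rational(1, 15), -10), -438), Add(-179, -154)) = Mul(Add(Rational(-2, 3), -438), -333) = Mul(Rational(-1316, 3), -333) = 146076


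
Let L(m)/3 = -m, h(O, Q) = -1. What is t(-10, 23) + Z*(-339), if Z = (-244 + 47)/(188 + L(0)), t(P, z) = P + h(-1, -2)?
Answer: 64715/188 ≈ 344.23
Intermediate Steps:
t(P, z) = -1 + P (t(P, z) = P - 1 = -1 + P)
L(m) = -3*m (L(m) = 3*(-m) = -3*m)
Z = -197/188 (Z = (-244 + 47)/(188 - 3*0) = -197/(188 + 0) = -197/188 ≈ -1.0479)
t(-10, 23) + Z*(-339) = (-1 - 10) - 197/188*(-339) = -11 + 66783/188 = 64715/188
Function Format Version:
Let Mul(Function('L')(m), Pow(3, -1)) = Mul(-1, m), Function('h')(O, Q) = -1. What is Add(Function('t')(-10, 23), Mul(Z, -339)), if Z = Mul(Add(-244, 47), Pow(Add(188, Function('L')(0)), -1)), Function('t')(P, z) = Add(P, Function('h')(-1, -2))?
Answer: Rational(64715, 188) ≈ 344.23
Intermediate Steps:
Function('t')(P, z) = Add(-1, P) (Function('t')(P, z) = Add(P, -1) = Add(-1, P))
Function('L')(m) = Mul(-3, m) (Function('L')(m) = Mul(3, Mul(-1, m)) = Mul(-3, m))
Z = Rational(-197, 188) (Z = Mul(Add(-244, 47), Pow(Add(188, Mul(-3, 0)), -1)) = Mul(-197, Pow(Add(188, 0), -1)) = Mul(-197, Pow(188, -1)) = Mul(-197, Rational(1, 188)) = Rational(-197, 188) ≈ -1.0479)
Add(Function('t')(-10, 23), Mul(Z, -339)) = Add(Add(-1, -10), Mul(Rational(-197, 188), -339)) = Add(-11, Rational(66783, 188)) = Rational(64715, 188)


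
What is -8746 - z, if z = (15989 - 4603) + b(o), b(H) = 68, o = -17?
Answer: -20200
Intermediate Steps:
z = 11454 (z = (15989 - 4603) + 68 = 11386 + 68 = 11454)
-8746 - z = -8746 - 1*11454 = -8746 - 11454 = -20200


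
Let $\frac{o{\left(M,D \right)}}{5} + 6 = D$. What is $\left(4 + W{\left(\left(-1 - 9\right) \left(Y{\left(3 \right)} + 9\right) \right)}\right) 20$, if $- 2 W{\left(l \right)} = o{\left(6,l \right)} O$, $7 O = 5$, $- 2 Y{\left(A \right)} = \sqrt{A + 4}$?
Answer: $\frac{24560}{7} - \frac{1250 \sqrt{7}}{7} \approx 3036.1$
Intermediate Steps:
$o{\left(M,D \right)} = -30 + 5 D$
$Y{\left(A \right)} = - \frac{\sqrt{4 + A}}{2}$ ($Y{\left(A \right)} = - \frac{\sqrt{A + 4}}{2} = - \frac{\sqrt{4 + A}}{2}$)
$O = \frac{5}{7}$ ($O = \frac{1}{7} \cdot 5 = \frac{5}{7} \approx 0.71429$)
$W{\left(l \right)} = \frac{75}{7} - \frac{25 l}{14}$ ($W{\left(l \right)} = - \frac{\left(-30 + 5 l\right) \frac{5}{7}}{2} = - \frac{- \frac{150}{7} + \frac{25 l}{7}}{2} = \frac{75}{7} - \frac{25 l}{14}$)
$\left(4 + W{\left(\left(-1 - 9\right) \left(Y{\left(3 \right)} + 9\right) \right)}\right) 20 = \left(4 - \left(- \frac{75}{7} + \frac{25 \left(-1 - 9\right) \left(- \frac{\sqrt{4 + 3}}{2} + 9\right)}{14}\right)\right) 20 = \left(4 - \left(- \frac{75}{7} + \frac{25 \left(- 10 \left(- \frac{\sqrt{7}}{2} + 9\right)\right)}{14}\right)\right) 20 = \left(4 - \left(- \frac{75}{7} + \frac{25 \left(- 10 \left(9 - \frac{\sqrt{7}}{2}\right)\right)}{14}\right)\right) 20 = \left(4 - \left(- \frac{75}{7} + \frac{25 \left(-90 + 5 \sqrt{7}\right)}{14}\right)\right) 20 = \left(4 + \left(\frac{75}{7} + \left(\frac{1125}{7} - \frac{125 \sqrt{7}}{14}\right)\right)\right) 20 = \left(4 + \left(\frac{1200}{7} - \frac{125 \sqrt{7}}{14}\right)\right) 20 = \left(\frac{1228}{7} - \frac{125 \sqrt{7}}{14}\right) 20 = \frac{24560}{7} - \frac{1250 \sqrt{7}}{7}$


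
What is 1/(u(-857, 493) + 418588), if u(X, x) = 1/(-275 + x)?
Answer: 218/91252185 ≈ 2.3890e-6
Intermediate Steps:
1/(u(-857, 493) + 418588) = 1/(1/(-275 + 493) + 418588) = 1/(1/218 + 418588) = 1/(91252185/218) = 218/91252185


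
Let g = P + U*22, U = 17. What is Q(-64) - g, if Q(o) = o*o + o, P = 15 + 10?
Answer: 3633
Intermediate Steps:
P = 25
Q(o) = o + o**2 (Q(o) = o**2 + o = o + o**2)
g = 399 (g = 25 + 17*22 = 25 + 374 = 399)
Q(-64) - g = -64*(1 - 64) - 1*399 = -64*(-63) - 399 = 4032 - 399 = 3633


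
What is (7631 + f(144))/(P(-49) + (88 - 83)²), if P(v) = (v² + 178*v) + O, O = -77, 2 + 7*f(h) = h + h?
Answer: -53703/44611 ≈ -1.2038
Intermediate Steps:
f(h) = -2/7 + 2*h/7 (f(h) = -2/7 + (h + h)/7 = -2/7 + (2*h)/7 = -2/7 + 2*h/7)
P(v) = -77 + v² + 178*v (P(v) = (v² + 178*v) - 77 = -77 + v² + 178*v)
(7631 + f(144))/(P(-49) + (88 - 83)²) = (7631 + (-2/7 + (2/7)*144))/((-77 + (-49)² + 178*(-49)) + (88 - 83)²) = (7631 + (-2/7 + 288/7))/((-77 + 2401 - 8722) + 5²) = (7631 + 286/7)/(-6398 + 25) = (53703/7)/(-6373) = (53703/7)*(-1/6373) = -53703/44611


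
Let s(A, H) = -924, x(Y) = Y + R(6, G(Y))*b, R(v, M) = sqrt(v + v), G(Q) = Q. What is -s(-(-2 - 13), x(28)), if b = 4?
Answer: 924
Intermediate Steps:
R(v, M) = sqrt(2)*sqrt(v) (R(v, M) = sqrt(2*v) = sqrt(2)*sqrt(v))
x(Y) = Y + 8*sqrt(3) (x(Y) = Y + (sqrt(2)*sqrt(6))*4 = Y + (2*sqrt(3))*4 = Y + 8*sqrt(3))
-s(-(-2 - 13), x(28)) = -1*(-924) = 924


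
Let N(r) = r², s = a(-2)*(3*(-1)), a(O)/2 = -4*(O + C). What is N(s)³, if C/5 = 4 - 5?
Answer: 22483074023424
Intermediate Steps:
C = -5 (C = 5*(4 - 5) = 5*(-1) = -5)
a(O) = 40 - 8*O (a(O) = 2*(-4*(O - 5)) = 2*(-4*(-5 + O)) = 2*(20 - 4*O) = 40 - 8*O)
s = -168 (s = (40 - 8*(-2))*(3*(-1)) = (40 + 16)*(-3) = 56*(-3) = -168)
N(s)³ = ((-168)²)³ = 28224³ = 22483074023424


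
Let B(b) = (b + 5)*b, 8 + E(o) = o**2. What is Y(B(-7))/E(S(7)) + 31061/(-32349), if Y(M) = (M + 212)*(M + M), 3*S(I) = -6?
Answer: -51207179/32349 ≈ -1583.0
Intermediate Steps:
S(I) = -2 (S(I) = (1/3)*(-6) = -2)
E(o) = -8 + o**2
B(b) = b*(5 + b) (B(b) = (5 + b)*b = b*(5 + b))
Y(M) = 2*M*(212 + M) (Y(M) = (212 + M)*(2*M) = 2*M*(212 + M))
Y(B(-7))/E(S(7)) + 31061/(-32349) = (2*(-7*(5 - 7))*(212 - 7*(5 - 7)))/(-8 + (-2)**2) + 31061/(-32349) = (2*(-7*(-2))*(212 - 7*(-2)))/(-8 + 4) + 31061*(-1/32349) = (2*14*(212 + 14))/(-4) - 31061/32349 = (2*14*226)*(-1/4) - 31061/32349 = 6328*(-1/4) - 31061/32349 = -1582 - 31061/32349 = -51207179/32349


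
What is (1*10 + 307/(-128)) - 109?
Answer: -12979/128 ≈ -101.40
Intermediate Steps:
(1*10 + 307/(-128)) - 109 = (10 + 307*(-1/128)) - 109 = (10 - 307/128) - 109 = 973/128 - 109 = -12979/128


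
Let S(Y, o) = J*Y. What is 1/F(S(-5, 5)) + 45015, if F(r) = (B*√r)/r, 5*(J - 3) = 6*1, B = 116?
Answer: 45015 + I*√21/116 ≈ 45015.0 + 0.039505*I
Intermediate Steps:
J = 21/5 (J = 3 + (6*1)/5 = 3 + (⅕)*6 = 3 + 6/5 = 21/5 ≈ 4.2000)
S(Y, o) = 21*Y/5
F(r) = 116/√r (F(r) = (116*√r)/r = 116/√r)
1/F(S(-5, 5)) + 45015 = 1/(116/√((21/5)*(-5))) + 45015 = 1/(116/√(-21)) + 45015 = 1/(116*(-I*√21/21)) + 45015 = 1/(-116*I*√21/21) + 45015 = I*√21/116 + 45015 = 45015 + I*√21/116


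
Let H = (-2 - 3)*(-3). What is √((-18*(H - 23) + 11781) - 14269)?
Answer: 2*I*√586 ≈ 48.415*I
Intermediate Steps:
H = 15 (H = -5*(-3) = 15)
√((-18*(H - 23) + 11781) - 14269) = √((-18*(15 - 23) + 11781) - 14269) = √((-18*(-8) + 11781) - 14269) = √((144 + 11781) - 14269) = √(11925 - 14269) = √(-2344) = 2*I*√586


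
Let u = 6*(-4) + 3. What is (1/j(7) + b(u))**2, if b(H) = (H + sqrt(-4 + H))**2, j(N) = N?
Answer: 6324669/49 - 174780*I ≈ 1.2907e+5 - 1.7478e+5*I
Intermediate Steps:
u = -21 (u = -24 + 3 = -21)
(1/j(7) + b(u))**2 = (1/7 + (-21 + sqrt(-4 - 21))**2)**2 = (1/7 + (-21 + sqrt(-25))**2)**2 = (1/7 + (-21 + 5*I)**2)**2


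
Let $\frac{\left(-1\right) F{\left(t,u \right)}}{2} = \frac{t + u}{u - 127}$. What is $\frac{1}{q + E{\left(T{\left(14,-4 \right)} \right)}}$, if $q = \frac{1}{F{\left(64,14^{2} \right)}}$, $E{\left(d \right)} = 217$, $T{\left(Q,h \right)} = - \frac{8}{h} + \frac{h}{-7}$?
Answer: $\frac{520}{112771} \approx 0.0046111$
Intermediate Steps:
$T{\left(Q,h \right)} = - \frac{8}{h} - \frac{h}{7}$ ($T{\left(Q,h \right)} = - \frac{8}{h} + h \left(- \frac{1}{7}\right) = - \frac{8}{h} - \frac{h}{7}$)
$F{\left(t,u \right)} = - \frac{2 \left(t + u\right)}{-127 + u}$ ($F{\left(t,u \right)} = - 2 \frac{t + u}{u - 127} = - 2 \frac{t + u}{-127 + u} = - \frac{2 \left(t + u\right)}{-127 + u}$)
$q = - \frac{69}{520}$ ($q = \frac{1}{2 \frac{1}{-127 + 14^{2}} \left(\left(-1\right) 64 - 14^{2}\right)} = \frac{1}{2 \frac{1}{-127 + 196} \left(-64 - 196\right)} = \frac{1}{2 \cdot \frac{1}{69} \left(-64 - 196\right)} = \frac{1}{2 \cdot \frac{1}{69} \left(-260\right)} = \frac{1}{- \frac{520}{69}} = - \frac{69}{520} \approx -0.13269$)
$\frac{1}{q + E{\left(T{\left(14,-4 \right)} \right)}} = \frac{1}{- \frac{69}{520} + 217} = \frac{1}{\frac{112771}{520}} = \frac{520}{112771}$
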